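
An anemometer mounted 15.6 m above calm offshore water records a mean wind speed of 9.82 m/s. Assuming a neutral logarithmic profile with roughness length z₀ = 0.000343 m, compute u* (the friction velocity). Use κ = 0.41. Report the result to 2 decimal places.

Log law: V(z) = (u*/κ) · ln(z/z₀) ⇒ u* = κ · V / ln(z/z₀)
u* = 0.41 × 9.82 / ln(15.6/0.000343) = 0.41 × 9.82 / 10.7251
   = 4.0262 / 10.7251 = 0.3754 m/s

u* ≈ 0.38 m/s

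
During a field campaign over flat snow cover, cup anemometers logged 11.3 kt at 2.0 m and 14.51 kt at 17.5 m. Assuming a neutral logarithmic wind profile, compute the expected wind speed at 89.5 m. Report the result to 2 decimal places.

16.93 kt

Log law: V ∝ ln(z/z₀). From the pair, with r = V₁/V₂ = 0.77877,
ln z₀ = (ln z₁ − r·ln z₂)/(1 − r) = (0.6931 − 0.77877×2.8622)/0.22123 = -6.9425 → z₀ = 0.0009659 m
V₃ = V₁ · ln(z₃/z₀)/ln(z₁/z₀) = 11.3 × 11.4367/7.6356 = 16.9253 kt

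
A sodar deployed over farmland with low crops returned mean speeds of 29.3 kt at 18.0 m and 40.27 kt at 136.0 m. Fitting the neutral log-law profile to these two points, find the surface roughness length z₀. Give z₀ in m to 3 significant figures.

Log law: V(z) ∝ ln(z/z₀). With r = V₁/V₂ = 29.3/40.27 = 0.72759,
r · ln(z₂/z₀) = ln(z₁/z₀) ⇒ ln z₀ = (ln z₁ − r·ln z₂)/(1 − r)
ln z₀ = (2.89037 − 0.72759×4.91265) / 0.27241 = -2.5110
z₀ = exp(-2.5110) = 0.08119 m

z₀ ≈ 0.0812 m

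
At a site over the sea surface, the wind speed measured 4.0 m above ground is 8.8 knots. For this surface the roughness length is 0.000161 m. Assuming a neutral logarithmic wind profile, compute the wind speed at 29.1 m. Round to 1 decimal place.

10.5 knots

Log law: V(z) ∝ ln(z/z₀), so V₂/V₁ = ln(z₂/z₀) / ln(z₁/z₀).
ln(29.1/0.000161) = 12.1048, ln(4.0/0.000161) = 10.1204
V₂ = 8.8 × 12.1048/10.1204 = 8.8 × 1.1961 = 10.5255 knots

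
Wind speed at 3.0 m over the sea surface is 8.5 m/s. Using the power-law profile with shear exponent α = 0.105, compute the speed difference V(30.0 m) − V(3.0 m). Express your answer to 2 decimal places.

2.32 m/s

Power law: V₂ = V₁ · (z₂/z₁)^α = 8.5 × (10.0000)^0.105 = 10.8248 m/s
ΔV = 10.8248 − 8.5 = 2.3248 m/s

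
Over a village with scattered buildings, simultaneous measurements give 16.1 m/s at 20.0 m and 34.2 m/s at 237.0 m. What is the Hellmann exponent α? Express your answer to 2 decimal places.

Power law: V₂/V₁ = (z₂/z₁)^α ⇒ α = ln(V₂/V₁) / ln(z₂/z₁)
α = ln(34.2/16.1) / ln(237.0/20.0) = ln(2.1242) / ln(11.8500)
  = 0.75341 / 2.47233 = 0.30474

α ≈ 0.30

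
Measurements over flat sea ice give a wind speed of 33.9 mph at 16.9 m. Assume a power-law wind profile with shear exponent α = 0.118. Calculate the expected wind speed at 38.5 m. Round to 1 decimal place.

Power-law profile: V₂ = V₁ · (z₂/z₁)^α
V₂ = 33.9 × (38.5/16.9)^0.118 = 33.9 × (2.2781)^0.118
    = 33.9 × 1.1020 = 37.3588 mph

37.4 mph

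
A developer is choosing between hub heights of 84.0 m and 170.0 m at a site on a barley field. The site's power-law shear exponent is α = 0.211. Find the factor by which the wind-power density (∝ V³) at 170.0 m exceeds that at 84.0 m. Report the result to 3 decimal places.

1.562

Speed ratio: V_B/V_A = (z_B/z_A)^α = (170.0/84.0)^0.211 = (2.0238)^0.211 = 1.16038
Power-density ratio: P_B/P_A = (V_B/V_A)³ = (1.16038)³ = 1.56245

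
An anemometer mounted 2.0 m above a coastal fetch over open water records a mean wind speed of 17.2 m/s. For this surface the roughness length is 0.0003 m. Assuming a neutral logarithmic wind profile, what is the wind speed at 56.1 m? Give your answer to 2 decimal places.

23.71 m/s

Log law: V(z) ∝ ln(z/z₀), so V₂/V₁ = ln(z₂/z₀) / ln(z₁/z₀).
ln(56.1/0.0003) = 12.1389, ln(2.0/0.0003) = 8.8049
V₂ = 17.2 × 12.1389/8.8049 = 17.2 × 1.3787 = 23.7128 m/s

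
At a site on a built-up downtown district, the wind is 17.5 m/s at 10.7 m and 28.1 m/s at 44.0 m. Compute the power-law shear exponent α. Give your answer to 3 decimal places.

Power law: V₂/V₁ = (z₂/z₁)^α ⇒ α = ln(V₂/V₁) / ln(z₂/z₁)
α = ln(28.1/17.5) / ln(44.0/10.7) = ln(1.6057) / ln(4.1121)
  = 0.47357 / 1.41395 = 0.33493

α ≈ 0.335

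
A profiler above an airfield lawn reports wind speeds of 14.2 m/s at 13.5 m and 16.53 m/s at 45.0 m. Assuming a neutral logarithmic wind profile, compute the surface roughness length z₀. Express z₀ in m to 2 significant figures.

z₀ ≈ 0.0088 m

Log law: V(z) ∝ ln(z/z₀). With r = V₁/V₂ = 14.2/16.53 = 0.85904,
r · ln(z₂/z₀) = ln(z₁/z₀) ⇒ ln z₀ = (ln z₁ − r·ln z₂)/(1 − r)
ln z₀ = (2.60269 − 0.85904×3.80666) / 0.14096 = -4.7348
z₀ = exp(-4.7348) = 0.008784 m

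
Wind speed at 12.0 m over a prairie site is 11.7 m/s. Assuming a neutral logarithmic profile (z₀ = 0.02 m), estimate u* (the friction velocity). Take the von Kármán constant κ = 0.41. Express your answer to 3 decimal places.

Log law: V(z) = (u*/κ) · ln(z/z₀) ⇒ u* = κ · V / ln(z/z₀)
u* = 0.41 × 11.7 / ln(12.0/0.02) = 0.41 × 11.7 / 6.3969
   = 4.7970 / 6.3969 = 0.7499 m/s

u* ≈ 0.750 m/s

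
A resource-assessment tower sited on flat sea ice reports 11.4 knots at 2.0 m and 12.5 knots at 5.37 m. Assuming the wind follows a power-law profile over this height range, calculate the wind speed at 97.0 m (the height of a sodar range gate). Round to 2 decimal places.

16.37 knots

First find α: α = ln(V₂/V₁)/ln(z₂/z₁) = ln(12.5/11.4)/ln(5.37/2.0) = 0.09212/0.98768 = 0.0933
Extrapolate from 5.37 m to 97.0 m: V₃ = 12.5 × (97.0/5.37)^0.0933 = 12.5 × 1.3098 = 16.3728 knots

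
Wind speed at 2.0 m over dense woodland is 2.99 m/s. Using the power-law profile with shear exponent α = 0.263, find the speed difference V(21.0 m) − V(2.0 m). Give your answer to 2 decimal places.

2.56 m/s

Power law: V₂ = V₁ · (z₂/z₁)^α = 2.99 × (10.5000)^0.263 = 5.5494 m/s
ΔV = 5.5494 − 2.99 = 2.5594 m/s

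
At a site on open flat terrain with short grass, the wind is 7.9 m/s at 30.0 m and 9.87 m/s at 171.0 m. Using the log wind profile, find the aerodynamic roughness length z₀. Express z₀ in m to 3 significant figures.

z₀ ≈ 0.0279 m

Log law: V(z) ∝ ln(z/z₀). With r = V₁/V₂ = 7.9/9.87 = 0.80041,
r · ln(z₂/z₀) = ln(z₁/z₀) ⇒ ln z₀ = (ln z₁ − r·ln z₂)/(1 − r)
ln z₀ = (3.40120 − 0.80041×5.14166) / 0.19959 = -3.5783
z₀ = exp(-3.5783) = 0.02792 m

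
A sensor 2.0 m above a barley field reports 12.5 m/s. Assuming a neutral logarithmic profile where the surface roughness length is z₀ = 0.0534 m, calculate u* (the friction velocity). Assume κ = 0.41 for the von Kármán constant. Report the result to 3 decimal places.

Log law: V(z) = (u*/κ) · ln(z/z₀) ⇒ u* = κ · V / ln(z/z₀)
u* = 0.41 × 12.5 / ln(2.0/0.0534) = 0.41 × 12.5 / 3.6231
   = 5.1250 / 3.6231 = 1.4145 m/s

u* ≈ 1.415 m/s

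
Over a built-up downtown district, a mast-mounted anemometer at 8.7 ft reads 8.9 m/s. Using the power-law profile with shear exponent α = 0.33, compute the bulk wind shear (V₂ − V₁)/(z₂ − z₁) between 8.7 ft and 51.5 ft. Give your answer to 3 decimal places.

0.166 m/s/ft

Power law: V₂ = V₁ · (z₂/z₁)^α = 8.9 × (5.9195)^0.33 = 16.0046 m/s
ΔV/Δz = (16.0046 − 8.9)/(51.5 − 8.7) = 7.1046/42.8000 = 0.16600 m/s/ft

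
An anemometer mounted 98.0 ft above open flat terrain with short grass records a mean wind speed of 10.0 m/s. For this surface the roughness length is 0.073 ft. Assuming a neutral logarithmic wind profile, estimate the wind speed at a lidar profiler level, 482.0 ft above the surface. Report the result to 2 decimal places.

Log law: V(z) ∝ ln(z/z₀), so V₂/V₁ = ln(z₂/z₀) / ln(z₁/z₀).
ln(482.0/0.073) = 8.7952, ln(98.0/0.073) = 7.2023
V₂ = 10.0 × 8.7952/7.2023 = 10.0 × 1.2212 = 12.2118 m/s

12.21 m/s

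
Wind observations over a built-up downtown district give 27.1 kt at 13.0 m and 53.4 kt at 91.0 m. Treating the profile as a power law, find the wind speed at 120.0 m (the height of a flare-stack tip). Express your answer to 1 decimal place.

58.8 kt

First find α: α = ln(V₂/V₁)/ln(z₂/z₁) = ln(53.4/27.1)/ln(91.0/13.0) = 0.67828/1.94591 = 0.3486
Extrapolate from 91.0 m to 120.0 m: V₃ = 53.4 × (120.0/91.0)^0.3486 = 53.4 × 1.1012 = 58.8055 kt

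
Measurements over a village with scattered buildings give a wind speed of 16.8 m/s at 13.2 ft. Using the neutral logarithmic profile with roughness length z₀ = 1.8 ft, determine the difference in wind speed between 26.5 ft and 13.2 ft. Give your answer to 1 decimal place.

Log law: V₂ = V₁ · ln(z₂/z₀)/ln(z₁/z₀) = 16.8 × 2.6894/1.9924 = 22.6764 m/s
ΔV = 22.6764 − 16.8 = 5.8764 m/s

5.9 m/s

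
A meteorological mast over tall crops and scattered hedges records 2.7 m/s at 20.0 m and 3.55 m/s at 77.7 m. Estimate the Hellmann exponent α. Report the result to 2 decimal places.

Power law: V₂/V₁ = (z₂/z₁)^α ⇒ α = ln(V₂/V₁) / ln(z₂/z₁)
α = ln(3.55/2.7) / ln(77.7/20.0) = ln(1.3148) / ln(3.8850)
  = 0.27370 / 1.35712 = 0.20167

α ≈ 0.20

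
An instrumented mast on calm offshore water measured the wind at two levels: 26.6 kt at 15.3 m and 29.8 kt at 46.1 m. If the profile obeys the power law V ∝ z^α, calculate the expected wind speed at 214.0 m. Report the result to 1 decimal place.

34.9 kt

First find α: α = ln(V₂/V₁)/ln(z₂/z₁) = ln(29.8/26.6)/ln(46.1/15.3) = 0.11360/1.10296 = 0.1030
Extrapolate from 46.1 m to 214.0 m: V₃ = 29.8 × (214.0/46.1)^0.1030 = 29.8 × 1.1713 = 34.9046 kt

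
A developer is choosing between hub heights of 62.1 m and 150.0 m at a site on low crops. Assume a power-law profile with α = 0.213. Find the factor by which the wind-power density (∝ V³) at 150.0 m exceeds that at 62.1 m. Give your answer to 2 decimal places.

Speed ratio: V_B/V_A = (z_B/z_A)^α = (150.0/62.1)^0.213 = (2.4155)^0.213 = 1.20664
Power-density ratio: P_B/P_A = (V_B/V_A)³ = (1.20664)³ = 1.75686

1.76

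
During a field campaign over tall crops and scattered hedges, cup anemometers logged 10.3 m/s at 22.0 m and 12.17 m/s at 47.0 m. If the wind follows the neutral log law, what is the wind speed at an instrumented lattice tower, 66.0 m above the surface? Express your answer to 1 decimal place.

Log law: V ∝ ln(z/z₀). From the pair, with r = V₁/V₂ = 0.84634,
ln z₀ = (ln z₁ − r·ln z₂)/(1 − r) = (3.0910 − 0.84634×3.8501)/0.15366 = -1.0901 → z₀ = 0.3362 m
V₃ = V₁ · ln(z₃/z₀)/ln(z₁/z₀) = 10.3 × 5.2798/4.1812 = 13.0064 m/s

13.0 m/s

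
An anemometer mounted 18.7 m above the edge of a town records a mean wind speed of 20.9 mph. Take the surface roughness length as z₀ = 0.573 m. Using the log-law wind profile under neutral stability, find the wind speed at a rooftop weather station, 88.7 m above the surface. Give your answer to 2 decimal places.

30.23 mph

Log law: V(z) ∝ ln(z/z₀), so V₂/V₁ = ln(z₂/z₀) / ln(z₁/z₀).
ln(88.7/0.573) = 5.0421, ln(18.7/0.573) = 3.4854
V₂ = 20.9 × 5.0421/3.4854 = 20.9 × 1.4466 = 30.2349 mph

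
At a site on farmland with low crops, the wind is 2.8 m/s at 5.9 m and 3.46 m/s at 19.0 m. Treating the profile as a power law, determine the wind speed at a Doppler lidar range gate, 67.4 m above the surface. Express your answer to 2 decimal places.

4.35 m/s

First find α: α = ln(V₂/V₁)/ln(z₂/z₁) = ln(3.46/2.8)/ln(19.0/5.9) = 0.21165/1.16949 = 0.1810
Extrapolate from 19.0 m to 67.4 m: V₃ = 3.46 × (67.4/19.0)^0.1810 = 3.46 × 1.2575 = 4.3511 m/s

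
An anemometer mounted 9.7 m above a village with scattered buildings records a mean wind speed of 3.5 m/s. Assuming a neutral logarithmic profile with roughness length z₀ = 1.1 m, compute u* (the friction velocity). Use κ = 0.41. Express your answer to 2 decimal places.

Log law: V(z) = (u*/κ) · ln(z/z₀) ⇒ u* = κ · V / ln(z/z₀)
u* = 0.41 × 3.5 / ln(9.7/1.1) = 0.41 × 3.5 / 2.1768
   = 1.4350 / 2.1768 = 0.6592 m/s

u* ≈ 0.66 m/s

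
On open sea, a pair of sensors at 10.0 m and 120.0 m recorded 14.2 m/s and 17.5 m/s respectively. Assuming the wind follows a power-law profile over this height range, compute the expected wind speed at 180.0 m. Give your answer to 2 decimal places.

First find α: α = ln(V₂/V₁)/ln(z₂/z₁) = ln(17.5/14.2)/ln(120.0/10.0) = 0.20896/2.48491 = 0.0841
Extrapolate from 120.0 m to 180.0 m: V₃ = 17.5 × (180.0/120.0)^0.0841 = 17.5 × 1.0347 = 18.1070 m/s

18.11 m/s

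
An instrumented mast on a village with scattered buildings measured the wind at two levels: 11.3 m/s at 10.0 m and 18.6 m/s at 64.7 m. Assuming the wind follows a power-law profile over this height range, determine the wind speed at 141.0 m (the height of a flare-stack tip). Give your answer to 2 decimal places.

22.90 m/s

First find α: α = ln(V₂/V₁)/ln(z₂/z₁) = ln(18.6/11.3)/ln(64.7/10.0) = 0.49836/1.86718 = 0.2669
Extrapolate from 64.7 m to 141.0 m: V₃ = 18.6 × (141.0/64.7)^0.2669 = 18.6 × 1.2311 = 22.8987 m/s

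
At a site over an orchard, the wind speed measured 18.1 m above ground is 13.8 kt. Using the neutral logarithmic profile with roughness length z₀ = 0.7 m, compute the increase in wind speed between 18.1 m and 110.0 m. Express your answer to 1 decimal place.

7.7 kt

Log law: V₂ = V₁ · ln(z₂/z₀)/ln(z₁/z₀) = 13.8 × 5.0572/3.2526 = 21.4564 kt
ΔV = 21.4564 − 13.8 = 7.6564 kt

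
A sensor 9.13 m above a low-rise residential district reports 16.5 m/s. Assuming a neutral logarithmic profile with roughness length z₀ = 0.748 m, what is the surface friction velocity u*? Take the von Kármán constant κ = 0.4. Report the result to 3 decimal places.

Log law: V(z) = (u*/κ) · ln(z/z₀) ⇒ u* = κ · V / ln(z/z₀)
u* = 0.4 × 16.5 / ln(9.13/0.748) = 0.4 × 16.5 / 2.5019
   = 6.6000 / 2.5019 = 2.6380 m/s

u* ≈ 2.638 m/s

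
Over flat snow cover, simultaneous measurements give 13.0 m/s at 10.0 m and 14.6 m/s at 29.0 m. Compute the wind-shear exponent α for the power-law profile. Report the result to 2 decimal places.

α ≈ 0.11

Power law: V₂/V₁ = (z₂/z₁)^α ⇒ α = ln(V₂/V₁) / ln(z₂/z₁)
α = ln(14.6/13.0) / ln(29.0/10.0) = ln(1.1231) / ln(2.9000)
  = 0.11607 / 1.06471 = 0.10902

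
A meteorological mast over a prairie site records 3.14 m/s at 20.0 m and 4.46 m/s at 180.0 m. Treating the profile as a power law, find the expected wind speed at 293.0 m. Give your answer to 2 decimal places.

4.82 m/s

First find α: α = ln(V₂/V₁)/ln(z₂/z₁) = ln(4.46/3.14)/ln(180.0/20.0) = 0.35093/2.19722 = 0.1597
Extrapolate from 180.0 m to 293.0 m: V₃ = 4.46 × (293.0/180.0)^0.1597 = 4.46 × 1.0809 = 4.8209 m/s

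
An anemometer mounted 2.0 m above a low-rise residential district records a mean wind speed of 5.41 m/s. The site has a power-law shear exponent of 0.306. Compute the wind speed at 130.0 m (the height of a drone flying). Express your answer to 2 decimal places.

Power-law profile: V₂ = V₁ · (z₂/z₁)^α
V₂ = 5.41 × (130.0/2.0)^0.306 = 5.41 × (65.0000)^0.306
    = 5.41 × 3.5872 = 19.4066 m/s

19.41 m/s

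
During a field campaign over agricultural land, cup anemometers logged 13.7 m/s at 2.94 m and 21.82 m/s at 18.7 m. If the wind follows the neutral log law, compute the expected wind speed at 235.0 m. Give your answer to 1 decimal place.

32.9 m/s

Log law: V ∝ ln(z/z₀). From the pair, with r = V₁/V₂ = 0.62786,
ln z₀ = (ln z₁ − r·ln z₂)/(1 − r) = (1.0784 − 0.62786×2.9285)/0.37214 = -2.0431 → z₀ = 0.1296 m
V₃ = V₁ · ln(z₃/z₀)/ln(z₁/z₀) = 13.7 × 7.5027/3.1215 = 32.9286 m/s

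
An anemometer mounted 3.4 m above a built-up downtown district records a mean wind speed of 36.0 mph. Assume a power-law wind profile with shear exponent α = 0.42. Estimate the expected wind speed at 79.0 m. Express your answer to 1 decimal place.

134.9 mph

Power-law profile: V₂ = V₁ · (z₂/z₁)^α
V₂ = 36.0 × (79.0/3.4)^0.42 = 36.0 × (23.2353)^0.42
    = 36.0 × 3.7479 = 134.9226 mph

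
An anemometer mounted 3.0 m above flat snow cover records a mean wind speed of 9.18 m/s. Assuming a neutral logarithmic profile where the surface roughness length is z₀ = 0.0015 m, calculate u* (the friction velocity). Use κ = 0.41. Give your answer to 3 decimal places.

u* ≈ 0.495 m/s

Log law: V(z) = (u*/κ) · ln(z/z₀) ⇒ u* = κ · V / ln(z/z₀)
u* = 0.41 × 9.18 / ln(3.0/0.0015) = 0.41 × 9.18 / 7.6009
   = 3.7638 / 7.6009 = 0.4952 m/s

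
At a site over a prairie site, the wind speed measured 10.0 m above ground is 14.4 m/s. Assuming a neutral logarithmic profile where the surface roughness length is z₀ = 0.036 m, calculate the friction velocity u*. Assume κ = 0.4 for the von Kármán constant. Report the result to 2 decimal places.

Log law: V(z) = (u*/κ) · ln(z/z₀) ⇒ u* = κ · V / ln(z/z₀)
u* = 0.4 × 14.4 / ln(10.0/0.036) = 0.4 × 14.4 / 5.6268
   = 5.7600 / 5.6268 = 1.0237 m/s

u* ≈ 1.02 m/s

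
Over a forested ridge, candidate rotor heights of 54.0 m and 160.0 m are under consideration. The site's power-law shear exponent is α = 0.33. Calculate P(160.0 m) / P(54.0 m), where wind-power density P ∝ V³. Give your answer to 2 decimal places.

Speed ratio: V_B/V_A = (z_B/z_A)^α = (160.0/54.0)^0.33 = (2.9630)^0.33 = 1.43110
Power-density ratio: P_B/P_A = (V_B/V_A)³ = (1.43110)³ = 2.93095

2.93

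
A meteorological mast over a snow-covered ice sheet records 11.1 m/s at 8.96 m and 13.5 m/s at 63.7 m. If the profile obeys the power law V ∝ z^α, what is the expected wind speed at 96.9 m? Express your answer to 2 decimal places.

14.08 m/s

First find α: α = ln(V₂/V₁)/ln(z₂/z₁) = ln(13.5/11.1)/ln(63.7/8.96) = 0.19574/1.96141 = 0.0998
Extrapolate from 63.7 m to 96.9 m: V₃ = 13.5 × (96.9/63.7)^0.0998 = 13.5 × 1.0428 = 14.0772 m/s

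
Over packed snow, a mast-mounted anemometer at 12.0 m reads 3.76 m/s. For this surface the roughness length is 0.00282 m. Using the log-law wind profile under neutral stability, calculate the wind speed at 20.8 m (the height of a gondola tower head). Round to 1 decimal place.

Log law: V(z) ∝ ln(z/z₀), so V₂/V₁ = ln(z₂/z₀) / ln(z₁/z₀).
ln(20.8/0.00282) = 8.9060, ln(12.0/0.00282) = 8.3559
V₂ = 3.76 × 8.9060/8.3559 = 3.76 × 1.0658 = 4.0075 m/s

4.0 m/s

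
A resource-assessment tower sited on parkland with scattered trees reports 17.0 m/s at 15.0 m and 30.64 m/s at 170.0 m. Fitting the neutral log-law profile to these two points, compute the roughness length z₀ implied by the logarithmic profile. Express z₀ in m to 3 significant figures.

Log law: V(z) ∝ ln(z/z₀). With r = V₁/V₂ = 17.0/30.64 = 0.55483,
r · ln(z₂/z₀) = ln(z₁/z₀) ⇒ ln z₀ = (ln z₁ − r·ln z₂)/(1 − r)
ln z₀ = (2.70805 − 0.55483×5.13580) / 0.44517 = -0.3177
z₀ = exp(-0.3177) = 0.7278 m

z₀ ≈ 0.728 m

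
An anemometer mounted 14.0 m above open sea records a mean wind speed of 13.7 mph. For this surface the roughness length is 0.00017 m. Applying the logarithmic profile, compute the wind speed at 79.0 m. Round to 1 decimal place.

Log law: V(z) ∝ ln(z/z₀), so V₂/V₁ = ln(z₂/z₀) / ln(z₁/z₀).
ln(79.0/0.00017) = 13.0492, ln(14.0/0.00017) = 11.3188
V₂ = 13.7 × 13.0492/11.3188 = 13.7 × 1.1529 = 15.7944 mph

15.8 mph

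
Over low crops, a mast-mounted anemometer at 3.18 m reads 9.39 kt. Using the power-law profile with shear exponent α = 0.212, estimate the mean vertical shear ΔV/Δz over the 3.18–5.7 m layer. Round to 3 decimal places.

0.491 kt/m

Power law: V₂ = V₁ · (z₂/z₁)^α = 9.39 × (1.7925)^0.212 = 10.6267 kt
ΔV/Δz = (10.6267 − 9.39)/(5.7 − 3.18) = 1.2367/2.5200 = 0.49074 kt/m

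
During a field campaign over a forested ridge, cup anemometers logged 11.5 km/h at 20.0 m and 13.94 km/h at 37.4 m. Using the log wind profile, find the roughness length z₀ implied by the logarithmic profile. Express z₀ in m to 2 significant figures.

Log law: V(z) ∝ ln(z/z₀). With r = V₁/V₂ = 11.5/13.94 = 0.82496,
r · ln(z₂/z₀) = ln(z₁/z₀) ⇒ ln z₀ = (ln z₁ − r·ln z₂)/(1 − r)
ln z₀ = (2.99573 − 0.82496×3.62167) / 0.17504 = 0.0456
z₀ = exp(0.0456) = 1.047 m

z₀ ≈ 1.0 m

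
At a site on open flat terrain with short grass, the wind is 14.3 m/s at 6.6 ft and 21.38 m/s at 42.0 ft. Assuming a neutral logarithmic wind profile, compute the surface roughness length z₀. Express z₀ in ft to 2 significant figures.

z₀ ≈ 0.16 ft

Log law: V(z) ∝ ln(z/z₀). With r = V₁/V₂ = 14.3/21.38 = 0.66885,
r · ln(z₂/z₀) = ln(z₁/z₀) ⇒ ln z₀ = (ln z₁ − r·ln z₂)/(1 − r)
ln z₀ = (1.88707 − 0.66885×3.73767) / 0.33115 = -1.8507
z₀ = exp(-1.8507) = 0.1571 ft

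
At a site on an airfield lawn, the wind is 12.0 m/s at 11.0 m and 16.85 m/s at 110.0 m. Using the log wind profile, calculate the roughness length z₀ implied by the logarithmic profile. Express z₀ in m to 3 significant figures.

Log law: V(z) ∝ ln(z/z₀). With r = V₁/V₂ = 12.0/16.85 = 0.71217,
r · ln(z₂/z₀) = ln(z₁/z₀) ⇒ ln z₀ = (ln z₁ − r·ln z₂)/(1 − r)
ln z₀ = (2.39790 − 0.71217×4.70048) / 0.28783 = -3.2992
z₀ = exp(-3.2992) = 0.03691 m

z₀ ≈ 0.0369 m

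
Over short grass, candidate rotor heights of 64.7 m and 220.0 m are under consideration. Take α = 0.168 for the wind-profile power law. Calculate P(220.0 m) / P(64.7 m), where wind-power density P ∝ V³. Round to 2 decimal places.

1.85

Speed ratio: V_B/V_A = (z_B/z_A)^α = (220.0/64.7)^0.168 = (3.4003)^0.168 = 1.22827
Power-density ratio: P_B/P_A = (V_B/V_A)³ = (1.22827)³ = 1.85304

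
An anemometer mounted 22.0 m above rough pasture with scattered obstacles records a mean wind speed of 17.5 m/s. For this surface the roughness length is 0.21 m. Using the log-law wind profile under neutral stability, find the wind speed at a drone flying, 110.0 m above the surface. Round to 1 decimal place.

Log law: V(z) ∝ ln(z/z₀), so V₂/V₁ = ln(z₂/z₀) / ln(z₁/z₀).
ln(110.0/0.21) = 6.2611, ln(22.0/0.21) = 4.6517
V₂ = 17.5 × 6.2611/4.6517 = 17.5 × 1.3460 = 23.5548 m/s

23.6 m/s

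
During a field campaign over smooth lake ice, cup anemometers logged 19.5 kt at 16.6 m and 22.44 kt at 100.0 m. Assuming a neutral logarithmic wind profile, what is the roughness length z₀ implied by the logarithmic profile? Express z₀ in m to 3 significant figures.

z₀ ≈ 0.000112 m

Log law: V(z) ∝ ln(z/z₀). With r = V₁/V₂ = 19.5/22.44 = 0.86898,
r · ln(z₂/z₀) = ln(z₁/z₀) ⇒ ln z₀ = (ln z₁ − r·ln z₂)/(1 − r)
ln z₀ = (2.80940 − 0.86898×4.60517) / 0.13102 = -9.1013
z₀ = exp(-9.1013) = 0.0001115 m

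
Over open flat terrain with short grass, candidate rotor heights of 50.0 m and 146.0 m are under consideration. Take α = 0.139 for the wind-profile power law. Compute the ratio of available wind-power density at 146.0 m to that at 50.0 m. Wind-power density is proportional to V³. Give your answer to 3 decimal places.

1.563

Speed ratio: V_B/V_A = (z_B/z_A)^α = (146.0/50.0)^0.139 = (2.9200)^0.139 = 1.16062
Power-density ratio: P_B/P_A = (V_B/V_A)³ = (1.16062)³ = 1.56338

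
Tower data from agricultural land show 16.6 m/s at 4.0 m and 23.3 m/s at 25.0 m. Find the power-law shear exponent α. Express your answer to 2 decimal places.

Power law: V₂/V₁ = (z₂/z₁)^α ⇒ α = ln(V₂/V₁) / ln(z₂/z₁)
α = ln(23.3/16.6) / ln(25.0/4.0) = ln(1.4036) / ln(6.2500)
  = 0.33905 / 1.83258 = 0.18501

α ≈ 0.19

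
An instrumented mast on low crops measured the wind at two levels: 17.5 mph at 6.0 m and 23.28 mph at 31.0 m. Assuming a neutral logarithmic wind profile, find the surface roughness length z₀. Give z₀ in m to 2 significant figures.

Log law: V(z) ∝ ln(z/z₀). With r = V₁/V₂ = 17.5/23.28 = 0.75172,
r · ln(z₂/z₀) = ln(z₁/z₀) ⇒ ln z₀ = (ln z₁ − r·ln z₂)/(1 − r)
ln z₀ = (1.79176 − 0.75172×3.43399) / 0.24828 = -3.1804
z₀ = exp(-3.1804) = 0.04157 m

z₀ ≈ 0.042 m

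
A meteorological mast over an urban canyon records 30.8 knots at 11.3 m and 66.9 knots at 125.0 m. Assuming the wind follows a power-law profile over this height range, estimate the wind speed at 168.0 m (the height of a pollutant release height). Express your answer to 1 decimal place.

73.6 knots

First find α: α = ln(V₂/V₁)/ln(z₂/z₁) = ln(66.9/30.8)/ln(125.0/11.3) = 0.77568/2.40351 = 0.3227
Extrapolate from 125.0 m to 168.0 m: V₃ = 66.9 × (168.0/125.0)^0.3227 = 66.9 × 1.1001 = 73.5977 knots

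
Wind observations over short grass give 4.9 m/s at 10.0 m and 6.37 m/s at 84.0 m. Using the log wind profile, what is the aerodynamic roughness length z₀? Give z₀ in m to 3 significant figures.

Log law: V(z) ∝ ln(z/z₀). With r = V₁/V₂ = 4.9/6.37 = 0.76923,
r · ln(z₂/z₀) = ln(z₁/z₀) ⇒ ln z₀ = (ln z₁ − r·ln z₂)/(1 − r)
ln z₀ = (2.30259 − 0.76923×4.43082) / 0.23077 = -4.7915
z₀ = exp(-4.7915) = 0.008300 m

z₀ ≈ 0.00830 m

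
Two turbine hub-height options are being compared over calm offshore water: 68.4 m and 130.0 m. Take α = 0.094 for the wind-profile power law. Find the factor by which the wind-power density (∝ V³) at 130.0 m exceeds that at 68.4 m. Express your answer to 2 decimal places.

1.20

Speed ratio: V_B/V_A = (z_B/z_A)^α = (130.0/68.4)^0.094 = (1.9006)^0.094 = 1.06222
Power-density ratio: P_B/P_A = (V_B/V_A)³ = (1.06222)³ = 1.19852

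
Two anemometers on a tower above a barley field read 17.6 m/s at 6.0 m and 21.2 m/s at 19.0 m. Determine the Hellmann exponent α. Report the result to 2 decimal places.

α ≈ 0.16

Power law: V₂/V₁ = (z₂/z₁)^α ⇒ α = ln(V₂/V₁) / ln(z₂/z₁)
α = ln(21.2/17.6) / ln(19.0/6.0) = ln(1.2045) / ln(3.1667)
  = 0.18610 / 1.15268 = 0.16145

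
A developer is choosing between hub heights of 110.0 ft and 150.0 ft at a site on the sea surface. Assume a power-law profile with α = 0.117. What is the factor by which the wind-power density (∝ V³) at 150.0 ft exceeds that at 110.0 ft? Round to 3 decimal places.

Speed ratio: V_B/V_A = (z_B/z_A)^α = (150.0/110.0)^0.117 = (1.3636)^0.117 = 1.03695
Power-density ratio: P_B/P_A = (V_B/V_A)³ = (1.03695)³ = 1.11501

1.115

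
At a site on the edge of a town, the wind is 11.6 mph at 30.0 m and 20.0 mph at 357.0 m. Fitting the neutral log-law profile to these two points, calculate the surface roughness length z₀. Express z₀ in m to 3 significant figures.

z₀ ≈ 0.981 m

Log law: V(z) ∝ ln(z/z₀). With r = V₁/V₂ = 11.6/20.0 = 0.58000,
r · ln(z₂/z₀) = ln(z₁/z₀) ⇒ ln z₀ = (ln z₁ − r·ln z₂)/(1 − r)
ln z₀ = (3.40120 − 0.58000×5.87774) / 0.42000 = -0.0188
z₀ = exp(-0.0188) = 0.9814 m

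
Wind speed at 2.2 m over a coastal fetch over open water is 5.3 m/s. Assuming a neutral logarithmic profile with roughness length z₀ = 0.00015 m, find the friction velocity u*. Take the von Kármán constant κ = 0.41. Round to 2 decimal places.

u* ≈ 0.23 m/s

Log law: V(z) = (u*/κ) · ln(z/z₀) ⇒ u* = κ · V / ln(z/z₀)
u* = 0.41 × 5.3 / ln(2.2/0.00015) = 0.41 × 5.3 / 9.5933
   = 2.1730 / 9.5933 = 0.2265 m/s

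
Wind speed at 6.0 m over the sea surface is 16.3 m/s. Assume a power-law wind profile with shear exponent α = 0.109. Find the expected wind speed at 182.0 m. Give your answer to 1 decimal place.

23.6 m/s

Power-law profile: V₂ = V₁ · (z₂/z₁)^α
V₂ = 16.3 × (182.0/6.0)^0.109 = 16.3 × (30.3333)^0.109
    = 16.3 × 1.4505 = 23.6438 m/s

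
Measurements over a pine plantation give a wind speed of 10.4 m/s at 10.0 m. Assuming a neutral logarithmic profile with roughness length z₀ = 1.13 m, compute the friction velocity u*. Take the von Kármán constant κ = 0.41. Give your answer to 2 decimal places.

u* ≈ 1.96 m/s

Log law: V(z) = (u*/κ) · ln(z/z₀) ⇒ u* = κ · V / ln(z/z₀)
u* = 0.41 × 10.4 / ln(10.0/1.13) = 0.41 × 10.4 / 2.1804
   = 4.2640 / 2.1804 = 1.9556 m/s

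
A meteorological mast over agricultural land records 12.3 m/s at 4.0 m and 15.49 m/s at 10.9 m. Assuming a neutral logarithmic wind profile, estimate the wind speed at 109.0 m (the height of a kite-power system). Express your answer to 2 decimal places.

22.82 m/s

Log law: V ∝ ln(z/z₀). From the pair, with r = V₁/V₂ = 0.79406,
ln z₀ = (ln z₁ − r·ln z₂)/(1 − r) = (1.3863 − 0.79406×2.3888)/0.20594 = -2.4790 → z₀ = 0.08383 m
V₃ = V₁ · ln(z₃/z₀)/ln(z₁/z₀) = 12.3 × 7.1704/3.8653 = 22.8172 m/s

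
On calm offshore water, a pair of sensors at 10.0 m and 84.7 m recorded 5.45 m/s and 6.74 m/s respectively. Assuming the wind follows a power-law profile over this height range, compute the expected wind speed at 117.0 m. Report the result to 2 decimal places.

6.96 m/s

First find α: α = ln(V₂/V₁)/ln(z₂/z₁) = ln(6.74/5.45)/ln(84.7/10.0) = 0.21244/2.13653 = 0.0994
Extrapolate from 84.7 m to 117.0 m: V₃ = 6.74 × (117.0/84.7)^0.0994 = 6.74 × 1.0326 = 6.9600 m/s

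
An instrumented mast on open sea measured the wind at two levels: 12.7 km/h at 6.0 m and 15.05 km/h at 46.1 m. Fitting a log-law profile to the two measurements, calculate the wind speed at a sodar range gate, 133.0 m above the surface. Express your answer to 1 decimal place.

16.3 km/h

Log law: V ∝ ln(z/z₀). From the pair, with r = V₁/V₂ = 0.84385,
ln z₀ = (ln z₁ − r·ln z₂)/(1 − r) = (1.7918 − 0.84385×3.8308)/0.15615 = -9.2278 → z₀ = 0.00009827 m
V₃ = V₁ · ln(z₃/z₀)/ln(z₁/z₀) = 12.7 × 14.1182/11.0196 = 16.2711 km/h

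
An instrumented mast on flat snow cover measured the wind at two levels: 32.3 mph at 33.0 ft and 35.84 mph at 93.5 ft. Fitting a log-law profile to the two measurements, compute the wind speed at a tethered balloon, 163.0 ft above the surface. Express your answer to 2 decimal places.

37.73 mph

Log law: V ∝ ln(z/z₀). From the pair, with r = V₁/V₂ = 0.90123,
ln z₀ = (ln z₁ − r·ln z₂)/(1 − r) = (3.4965 − 0.90123×4.5380)/0.09877 = -6.0060 → z₀ = 0.002464 ft
V₃ = V₁ · ln(z₃/z₀)/ln(z₁/z₀) = 32.3 × 11.0998/9.5025 = 37.7292 mph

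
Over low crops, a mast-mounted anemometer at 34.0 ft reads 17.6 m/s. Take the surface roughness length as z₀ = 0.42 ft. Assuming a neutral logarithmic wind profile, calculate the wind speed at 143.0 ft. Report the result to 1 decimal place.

23.4 m/s

Log law: V(z) ∝ ln(z/z₀), so V₂/V₁ = ln(z₂/z₀) / ln(z₁/z₀).
ln(143.0/0.42) = 5.8303, ln(34.0/0.42) = 4.3939
V₂ = 17.6 × 5.8303/4.3939 = 17.6 × 1.3269 = 23.3540 m/s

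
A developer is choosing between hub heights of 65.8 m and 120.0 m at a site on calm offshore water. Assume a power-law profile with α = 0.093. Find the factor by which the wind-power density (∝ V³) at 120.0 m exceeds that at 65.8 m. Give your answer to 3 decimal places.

1.183

Speed ratio: V_B/V_A = (z_B/z_A)^α = (120.0/65.8)^0.093 = (1.8237)^0.093 = 1.05747
Power-density ratio: P_B/P_A = (V_B/V_A)³ = (1.05747)³ = 1.18251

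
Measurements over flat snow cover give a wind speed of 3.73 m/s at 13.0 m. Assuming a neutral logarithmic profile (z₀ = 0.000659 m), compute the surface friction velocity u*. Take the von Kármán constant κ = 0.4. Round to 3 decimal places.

u* ≈ 0.151 m/s

Log law: V(z) = (u*/κ) · ln(z/z₀) ⇒ u* = κ · V / ln(z/z₀)
u* = 0.4 × 3.73 / ln(13.0/0.000659) = 0.4 × 3.73 / 9.8897
   = 1.4920 / 9.8897 = 0.1509 m/s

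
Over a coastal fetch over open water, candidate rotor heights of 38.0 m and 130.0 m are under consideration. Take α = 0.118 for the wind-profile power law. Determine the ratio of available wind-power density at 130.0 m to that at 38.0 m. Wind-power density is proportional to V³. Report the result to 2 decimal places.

1.55

Speed ratio: V_B/V_A = (z_B/z_A)^α = (130.0/38.0)^0.118 = (3.4211)^0.118 = 1.15619
Power-density ratio: P_B/P_A = (V_B/V_A)³ = (1.15619)³ = 1.54558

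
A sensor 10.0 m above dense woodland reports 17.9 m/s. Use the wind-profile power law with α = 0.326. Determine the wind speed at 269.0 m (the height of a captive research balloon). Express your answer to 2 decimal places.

Power-law profile: V₂ = V₁ · (z₂/z₁)^α
V₂ = 17.9 × (269.0/10.0)^0.326 = 17.9 × (26.9000)^0.326
    = 17.9 × 2.9248 = 52.3543 m/s

52.35 m/s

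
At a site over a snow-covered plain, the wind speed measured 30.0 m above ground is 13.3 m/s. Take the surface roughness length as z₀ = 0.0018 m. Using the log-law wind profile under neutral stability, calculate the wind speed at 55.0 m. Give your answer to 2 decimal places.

14.13 m/s

Log law: V(z) ∝ ln(z/z₀), so V₂/V₁ = ln(z₂/z₀) / ln(z₁/z₀).
ln(55.0/0.0018) = 10.3273, ln(30.0/0.0018) = 9.7212
V₂ = 13.3 × 10.3273/9.7212 = 13.3 × 1.0624 = 14.1293 m/s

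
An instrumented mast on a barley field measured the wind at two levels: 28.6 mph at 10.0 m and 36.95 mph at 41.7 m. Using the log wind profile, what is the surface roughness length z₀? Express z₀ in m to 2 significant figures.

Log law: V(z) ∝ ln(z/z₀). With r = V₁/V₂ = 28.6/36.95 = 0.77402,
r · ln(z₂/z₀) = ln(z₁/z₀) ⇒ ln z₀ = (ln z₁ − r·ln z₂)/(1 − r)
ln z₀ = (2.30259 − 0.77402×3.73050) / 0.22598 = -2.5882
z₀ = exp(-2.5882) = 0.07515 m

z₀ ≈ 0.075 m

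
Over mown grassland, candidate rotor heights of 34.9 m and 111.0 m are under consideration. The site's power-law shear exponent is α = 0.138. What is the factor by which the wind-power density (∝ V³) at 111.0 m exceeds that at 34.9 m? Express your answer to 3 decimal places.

1.614

Speed ratio: V_B/V_A = (z_B/z_A)^α = (111.0/34.9)^0.138 = (3.1805)^0.138 = 1.17313
Power-density ratio: P_B/P_A = (V_B/V_A)³ = (1.17313)³ = 1.61448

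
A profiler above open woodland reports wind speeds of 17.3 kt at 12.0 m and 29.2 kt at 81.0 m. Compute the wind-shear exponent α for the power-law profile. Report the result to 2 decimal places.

Power law: V₂/V₁ = (z₂/z₁)^α ⇒ α = ln(V₂/V₁) / ln(z₂/z₁)
α = ln(29.2/17.3) / ln(81.0/12.0) = ln(1.6879) / ln(6.7500)
  = 0.52346 / 1.90954 = 0.27413

α ≈ 0.27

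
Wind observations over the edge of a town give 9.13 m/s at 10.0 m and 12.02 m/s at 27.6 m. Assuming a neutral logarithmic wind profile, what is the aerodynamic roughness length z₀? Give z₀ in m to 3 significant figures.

z₀ ≈ 0.405 m

Log law: V(z) ∝ ln(z/z₀). With r = V₁/V₂ = 9.13/12.02 = 0.75957,
r · ln(z₂/z₀) = ln(z₁/z₀) ⇒ ln z₀ = (ln z₁ − r·ln z₂)/(1 − r)
ln z₀ = (2.30259 − 0.75957×3.31782) / 0.24043 = -0.9047
z₀ = exp(-0.9047) = 0.4047 m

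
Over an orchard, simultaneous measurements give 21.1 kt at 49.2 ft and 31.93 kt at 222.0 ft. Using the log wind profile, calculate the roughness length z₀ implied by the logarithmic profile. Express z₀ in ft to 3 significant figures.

Log law: V(z) ∝ ln(z/z₀). With r = V₁/V₂ = 21.1/31.93 = 0.66082,
r · ln(z₂/z₀) = ln(z₁/z₀) ⇒ ln z₀ = (ln z₁ − r·ln z₂)/(1 − r)
ln z₀ = (3.89589 − 0.66082×5.40268) / 0.33918 = 0.9602
z₀ = exp(0.9602) = 2.612 ft

z₀ ≈ 2.61 ft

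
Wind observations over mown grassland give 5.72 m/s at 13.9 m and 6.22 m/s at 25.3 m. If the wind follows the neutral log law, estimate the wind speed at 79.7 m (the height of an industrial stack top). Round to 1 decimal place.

Log law: V ∝ ln(z/z₀). From the pair, with r = V₁/V₂ = 0.91961,
ln z₀ = (ln z₁ − r·ln z₂)/(1 − r) = (2.6319 − 0.91961×3.2308)/0.08039 = -4.2197 → z₀ = 0.01470 m
V₃ = V₁ · ln(z₃/z₀)/ln(z₁/z₀) = 5.72 × 8.5980/6.8516 = 7.1780 m/s

7.2 m/s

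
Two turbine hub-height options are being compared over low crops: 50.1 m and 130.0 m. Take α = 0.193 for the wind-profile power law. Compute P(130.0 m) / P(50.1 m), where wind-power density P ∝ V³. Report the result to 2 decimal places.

Speed ratio: V_B/V_A = (z_B/z_A)^α = (130.0/50.1)^0.193 = (2.5948)^0.193 = 1.20205
Power-density ratio: P_B/P_A = (V_B/V_A)³ = (1.20205)³ = 1.73687

1.74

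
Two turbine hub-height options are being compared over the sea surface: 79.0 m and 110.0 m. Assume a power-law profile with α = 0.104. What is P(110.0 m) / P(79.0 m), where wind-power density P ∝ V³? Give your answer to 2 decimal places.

1.11

Speed ratio: V_B/V_A = (z_B/z_A)^α = (110.0/79.0)^0.104 = (1.3924)^0.104 = 1.03503
Power-density ratio: P_B/P_A = (V_B/V_A)³ = (1.03503)³ = 1.10880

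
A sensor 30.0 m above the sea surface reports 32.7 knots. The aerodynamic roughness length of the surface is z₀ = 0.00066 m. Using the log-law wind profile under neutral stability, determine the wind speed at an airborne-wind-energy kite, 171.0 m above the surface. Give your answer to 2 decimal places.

Log law: V(z) ∝ ln(z/z₀), so V₂/V₁ = ln(z₂/z₀) / ln(z₁/z₀).
ln(171.0/0.00066) = 12.4649, ln(30.0/0.00066) = 10.7245
V₂ = 32.7 × 12.4649/10.7245 = 32.7 × 1.1623 = 38.0069 knots

38.01 knots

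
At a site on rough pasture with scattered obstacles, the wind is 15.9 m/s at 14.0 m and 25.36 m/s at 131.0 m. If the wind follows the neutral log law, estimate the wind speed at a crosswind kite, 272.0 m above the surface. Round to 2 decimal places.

Log law: V ∝ ln(z/z₀). From the pair, with r = V₁/V₂ = 0.62697,
ln z₀ = (ln z₁ − r·ln z₂)/(1 − r) = (2.6391 − 0.62697×4.8752)/0.37303 = -1.1194 → z₀ = 0.3265 m
V₃ = V₁ · ln(z₃/z₀)/ln(z₁/z₀) = 15.9 × 6.7252/3.7584 = 28.4508 m/s

28.45 m/s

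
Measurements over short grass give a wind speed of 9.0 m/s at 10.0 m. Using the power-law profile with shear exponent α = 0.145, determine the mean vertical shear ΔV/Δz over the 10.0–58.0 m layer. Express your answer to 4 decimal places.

Power law: V₂ = V₁ · (z₂/z₁)^α = 9.0 × (5.8000)^0.145 = 11.6129 m/s
ΔV/Δz = (11.6129 − 9.0)/(58.0 − 10.0) = 2.6129/48.0000 = 0.05443 m/s/m

0.0544 m/s/m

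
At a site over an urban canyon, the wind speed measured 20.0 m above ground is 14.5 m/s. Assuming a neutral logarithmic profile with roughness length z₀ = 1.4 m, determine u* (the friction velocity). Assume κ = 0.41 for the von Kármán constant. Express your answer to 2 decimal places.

Log law: V(z) = (u*/κ) · ln(z/z₀) ⇒ u* = κ · V / ln(z/z₀)
u* = 0.41 × 14.5 / ln(20.0/1.4) = 0.41 × 14.5 / 2.6593
   = 5.9450 / 2.6593 = 2.2356 m/s

u* ≈ 2.24 m/s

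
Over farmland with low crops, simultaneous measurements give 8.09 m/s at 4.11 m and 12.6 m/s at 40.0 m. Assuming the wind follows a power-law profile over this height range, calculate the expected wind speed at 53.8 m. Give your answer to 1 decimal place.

13.3 m/s

First find α: α = ln(V₂/V₁)/ln(z₂/z₁) = ln(12.6/8.09)/ln(40.0/4.11) = 0.44307/2.27546 = 0.1947
Extrapolate from 40.0 m to 53.8 m: V₃ = 12.6 × (53.8/40.0)^0.1947 = 12.6 × 1.0594 = 13.3486 m/s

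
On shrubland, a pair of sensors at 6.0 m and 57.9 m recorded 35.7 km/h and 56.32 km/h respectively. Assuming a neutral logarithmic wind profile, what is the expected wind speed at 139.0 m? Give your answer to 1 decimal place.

Log law: V ∝ ln(z/z₀). From the pair, with r = V₁/V₂ = 0.63388,
ln z₀ = (ln z₁ − r·ln z₂)/(1 − r) = (1.7918 − 0.63388×4.0587)/0.36612 = -2.1331 → z₀ = 0.1185 m
V₃ = V₁ · ln(z₃/z₀)/ln(z₁/z₀) = 35.7 × 7.0676/3.9248 = 64.2858 km/h

64.3 km/h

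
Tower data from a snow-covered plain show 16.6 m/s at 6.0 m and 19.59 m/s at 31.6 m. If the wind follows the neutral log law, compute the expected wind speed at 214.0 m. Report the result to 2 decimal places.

23.03 m/s

Log law: V ∝ ln(z/z₀). From the pair, with r = V₁/V₂ = 0.84737,
ln z₀ = (ln z₁ − r·ln z₂)/(1 − r) = (1.7918 − 0.84737×3.4532)/0.15263 = -7.4321 → z₀ = 0.0005920 m
V₃ = V₁ · ln(z₃/z₀)/ln(z₁/z₀) = 16.6 × 12.7980/9.2238 = 23.0325 m/s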